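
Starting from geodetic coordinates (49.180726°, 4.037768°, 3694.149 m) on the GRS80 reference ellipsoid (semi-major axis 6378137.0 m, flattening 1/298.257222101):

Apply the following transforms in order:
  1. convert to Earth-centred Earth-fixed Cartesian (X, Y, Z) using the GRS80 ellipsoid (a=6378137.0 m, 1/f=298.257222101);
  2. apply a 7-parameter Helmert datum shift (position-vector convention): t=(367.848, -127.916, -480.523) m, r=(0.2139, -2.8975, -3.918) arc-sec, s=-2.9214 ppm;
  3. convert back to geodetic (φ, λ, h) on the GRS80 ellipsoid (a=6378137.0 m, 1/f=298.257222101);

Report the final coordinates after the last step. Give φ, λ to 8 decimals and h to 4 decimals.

start: φ=49.180726°, λ=4.037768°, h=3694.149 m
→ ECEF (a=6378137.000, f=1/298.257222101): X=4169285.6424, Y=294306.7121, Z=4806516.4467
→ Helmert 7p (PV): X=4169579.3814, Y=294093.7565, Z=4806080.7549
→ geod (Bowring, a=6378137.000): φ=49.17627576°, λ=4.03457268°, h=3546.1831 m

φ=49.17627576°, λ=4.03457268°, h=3546.1831 m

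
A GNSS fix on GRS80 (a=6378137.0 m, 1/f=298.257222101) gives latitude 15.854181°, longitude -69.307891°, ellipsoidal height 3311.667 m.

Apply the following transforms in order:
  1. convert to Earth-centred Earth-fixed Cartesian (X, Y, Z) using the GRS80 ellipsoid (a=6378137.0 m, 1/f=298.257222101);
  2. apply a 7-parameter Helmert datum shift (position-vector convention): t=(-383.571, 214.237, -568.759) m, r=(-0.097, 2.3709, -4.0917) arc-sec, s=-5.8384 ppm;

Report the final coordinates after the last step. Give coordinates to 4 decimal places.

start: φ=15.854181°, λ=-69.307891°, h=3311.667 m
→ ECEF (a=6378137.000, f=1/298.257222101): X=2169626.5291, Y=-5744142.4148, Z=1732116.1275
→ Helmert 7p (PV): X=2169136.2540, Y=-5743936.8656, Z=1731515.0185

X=2169136.2540 m, Y=-5743936.8656 m, Z=1731515.0185 m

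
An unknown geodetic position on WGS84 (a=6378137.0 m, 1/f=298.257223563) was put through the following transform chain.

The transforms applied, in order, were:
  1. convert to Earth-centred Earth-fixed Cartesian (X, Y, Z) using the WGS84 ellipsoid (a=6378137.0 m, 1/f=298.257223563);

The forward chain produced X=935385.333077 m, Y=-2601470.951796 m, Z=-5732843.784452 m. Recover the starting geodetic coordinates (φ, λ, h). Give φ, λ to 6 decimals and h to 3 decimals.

φ=-64.405605°, λ=-70.223436°, h=3826.498 m

start: X=935385.3331, Y=-2601470.9518, Z=-5732843.7845 m
→ geod (Bowring, a=6378137.000): φ=-64.40560500°, λ=-70.22343600°, h=3826.4980 m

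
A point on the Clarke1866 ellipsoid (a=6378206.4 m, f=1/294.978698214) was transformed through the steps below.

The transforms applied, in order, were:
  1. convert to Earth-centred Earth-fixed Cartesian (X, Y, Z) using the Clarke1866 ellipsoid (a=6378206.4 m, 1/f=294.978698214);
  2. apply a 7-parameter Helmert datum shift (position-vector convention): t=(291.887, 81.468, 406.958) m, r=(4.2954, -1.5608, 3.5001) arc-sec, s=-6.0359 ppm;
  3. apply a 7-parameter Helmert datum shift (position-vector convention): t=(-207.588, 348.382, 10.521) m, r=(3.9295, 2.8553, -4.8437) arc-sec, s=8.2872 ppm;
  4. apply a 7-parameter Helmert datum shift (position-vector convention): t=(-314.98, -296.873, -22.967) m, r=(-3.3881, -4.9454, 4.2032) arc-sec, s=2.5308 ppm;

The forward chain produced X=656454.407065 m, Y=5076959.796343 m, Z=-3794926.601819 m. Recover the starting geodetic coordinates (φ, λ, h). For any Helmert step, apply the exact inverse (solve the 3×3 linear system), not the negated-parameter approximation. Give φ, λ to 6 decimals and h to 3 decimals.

φ=-36.741028°, λ=82.629565°, h=2045.732 m

start: X=656454.4071, Y=5076959.7963, Z=-3794926.6018 m
→ Helmert⁻¹: X=656780.2037, Y=5077292.7699, Z=-3794826.3782
→ Helmert⁻¹: X=656915.6603, Y=5076845.4453, Z=-3794893.0750
→ Helmert⁻¹: X=656685.1631, Y=5076704.4384, Z=-3795433.6311
→ geod (Bowring, a=6378206.400): φ=-36.74102800°, λ=82.62956500°, h=2045.7320 m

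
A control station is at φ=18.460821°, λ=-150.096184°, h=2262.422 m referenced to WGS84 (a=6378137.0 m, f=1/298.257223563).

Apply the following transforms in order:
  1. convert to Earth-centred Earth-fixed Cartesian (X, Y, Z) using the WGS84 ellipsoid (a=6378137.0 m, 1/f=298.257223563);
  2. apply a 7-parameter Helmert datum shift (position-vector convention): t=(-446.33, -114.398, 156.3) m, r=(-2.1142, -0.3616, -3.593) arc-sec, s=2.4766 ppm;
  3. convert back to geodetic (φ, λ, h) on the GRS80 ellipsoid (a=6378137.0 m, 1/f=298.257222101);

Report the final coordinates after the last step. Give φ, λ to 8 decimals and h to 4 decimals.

start: φ=18.460821°, λ=-150.096184°, h=2262.422 m
→ ECEF (a=6378137.000, f=1/298.257223563): X=-5248077.0403, Y=-3018243.2668, Z=2007545.6792
→ Helmert 7p (PV): X=-5248592.4630, Y=-3018253.1442, Z=2007728.6876
→ geod (Bowring, a=6378137.000): φ=18.46109687°, λ=-150.09853467°, h=2748.8576 m

φ=18.46109687°, λ=-150.09853467°, h=2748.8576 m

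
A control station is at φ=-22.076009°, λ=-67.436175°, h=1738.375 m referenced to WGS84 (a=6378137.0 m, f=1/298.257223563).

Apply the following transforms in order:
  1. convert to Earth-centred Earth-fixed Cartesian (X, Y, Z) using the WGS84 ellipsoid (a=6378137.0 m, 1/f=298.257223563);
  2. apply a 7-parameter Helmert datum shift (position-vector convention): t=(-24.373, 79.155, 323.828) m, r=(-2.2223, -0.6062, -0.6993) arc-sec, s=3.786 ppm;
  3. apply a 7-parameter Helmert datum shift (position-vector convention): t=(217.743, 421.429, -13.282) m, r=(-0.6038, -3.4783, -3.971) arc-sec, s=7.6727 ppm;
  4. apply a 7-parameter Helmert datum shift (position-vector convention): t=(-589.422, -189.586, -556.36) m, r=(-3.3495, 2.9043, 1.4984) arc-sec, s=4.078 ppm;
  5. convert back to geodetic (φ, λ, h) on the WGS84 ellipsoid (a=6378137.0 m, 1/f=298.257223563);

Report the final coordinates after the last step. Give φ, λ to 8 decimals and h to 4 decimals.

φ=-22.07783557°, λ=-67.43958624°, h=1522.4310 m

start: φ=-22.076009°, λ=-67.436175°, h=1738.375 m
→ ECEF (a=6378137.000, f=1/298.257223563): X=2269634.8758, Y=-5462165.4593, Z=-2382867.8227
→ Helmert 7p (PV): X=2269607.5803, Y=-5462140.3520, Z=-2382487.4962
→ Helmert 7p (PV): X=2269777.7565, Y=-5461811.5014, Z=-2382464.7955
→ Helmert 7p (PV): X=2269203.7215, Y=-5462045.5605, Z=-2382974.1370
→ geod (Bowring, a=6378137.000): φ=-22.07783557°, λ=-67.43958624°, h=1522.4310 m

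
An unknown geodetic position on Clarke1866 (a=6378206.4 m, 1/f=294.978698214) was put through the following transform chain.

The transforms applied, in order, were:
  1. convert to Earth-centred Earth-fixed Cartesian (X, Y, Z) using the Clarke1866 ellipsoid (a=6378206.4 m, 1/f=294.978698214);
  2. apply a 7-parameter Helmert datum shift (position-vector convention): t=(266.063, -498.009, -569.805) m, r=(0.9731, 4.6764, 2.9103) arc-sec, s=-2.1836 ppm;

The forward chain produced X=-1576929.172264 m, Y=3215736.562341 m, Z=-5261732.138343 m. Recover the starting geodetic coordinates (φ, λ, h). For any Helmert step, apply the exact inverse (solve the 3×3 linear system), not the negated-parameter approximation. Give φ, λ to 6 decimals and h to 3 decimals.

φ=-55.932021°, λ=116.120322°, h=1472.932 m

start: X=-1576929.1723, Y=3215736.5623, Z=-5261732.1383 m
→ Helmert⁻¹: X=-1577034.0180, Y=3216239.0245, Z=-5261224.7492
→ geod (Bowring, a=6378206.400): φ=-55.93202100°, λ=116.12032200°, h=1472.9320 m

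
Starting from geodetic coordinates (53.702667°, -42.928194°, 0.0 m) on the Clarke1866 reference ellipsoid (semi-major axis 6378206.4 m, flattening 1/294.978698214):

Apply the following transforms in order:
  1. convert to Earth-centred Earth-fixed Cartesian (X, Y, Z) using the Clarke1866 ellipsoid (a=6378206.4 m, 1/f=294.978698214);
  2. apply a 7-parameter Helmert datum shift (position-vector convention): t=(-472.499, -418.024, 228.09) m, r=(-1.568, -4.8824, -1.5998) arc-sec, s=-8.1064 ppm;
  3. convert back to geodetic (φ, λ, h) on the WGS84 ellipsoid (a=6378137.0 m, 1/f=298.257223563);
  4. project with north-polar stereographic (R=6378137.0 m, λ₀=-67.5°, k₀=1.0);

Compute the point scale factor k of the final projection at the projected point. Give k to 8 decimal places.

1.10744107

start: φ=53.702667°, λ=-42.928194°, h=0.000 m
→ ECEF (a=6378206.400, f=1/294.978698214): X=2770726.3226, Y=-2577259.6957, Z=5117019.3888
→ Helmert 7p (PV): X=2770090.2522, Y=-2577639.4185, Z=5117291.1741
→ geod (Bowring, a=6378137.000): φ=53.70357007°, λ=-42.93896387°, h=11.5234 m
→ into stereo (λ₀=-67.5°): φ=53.70357007°, λ−λ₀=24.56103613°
scale k = 1.10744107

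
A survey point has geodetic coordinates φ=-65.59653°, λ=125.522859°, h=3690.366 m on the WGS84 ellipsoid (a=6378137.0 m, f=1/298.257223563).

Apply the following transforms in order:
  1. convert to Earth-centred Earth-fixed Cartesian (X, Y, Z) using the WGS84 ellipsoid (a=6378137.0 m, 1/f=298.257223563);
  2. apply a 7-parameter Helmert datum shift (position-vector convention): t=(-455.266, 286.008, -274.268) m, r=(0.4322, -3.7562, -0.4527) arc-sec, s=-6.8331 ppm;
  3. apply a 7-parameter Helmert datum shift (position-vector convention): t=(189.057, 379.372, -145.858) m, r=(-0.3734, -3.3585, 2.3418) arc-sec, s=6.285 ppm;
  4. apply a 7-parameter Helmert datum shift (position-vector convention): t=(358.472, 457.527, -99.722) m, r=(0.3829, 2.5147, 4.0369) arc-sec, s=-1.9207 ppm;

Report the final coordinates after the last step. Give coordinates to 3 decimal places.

start: φ=-65.596530°, λ=125.522859°, h=3690.366 m
→ ECEF (a=6378137.000, f=1/298.257223563): X=-1536271.2885, Y=2151956.3450, Z=-5788865.1083
→ Helmert 7p (PV): X=-1536605.9162, Y=2152243.1499, Z=-5789123.2874
→ Helmert 7p (PV): X=-1536356.6904, Y=2152608.1229, Z=-5789334.4462
→ Helmert 7p (PV): X=-1536107.9782, Y=2153042.1937, Z=-5789400.3220

X=-1536107.978 m, Y=2153042.194 m, Z=-5789400.322 m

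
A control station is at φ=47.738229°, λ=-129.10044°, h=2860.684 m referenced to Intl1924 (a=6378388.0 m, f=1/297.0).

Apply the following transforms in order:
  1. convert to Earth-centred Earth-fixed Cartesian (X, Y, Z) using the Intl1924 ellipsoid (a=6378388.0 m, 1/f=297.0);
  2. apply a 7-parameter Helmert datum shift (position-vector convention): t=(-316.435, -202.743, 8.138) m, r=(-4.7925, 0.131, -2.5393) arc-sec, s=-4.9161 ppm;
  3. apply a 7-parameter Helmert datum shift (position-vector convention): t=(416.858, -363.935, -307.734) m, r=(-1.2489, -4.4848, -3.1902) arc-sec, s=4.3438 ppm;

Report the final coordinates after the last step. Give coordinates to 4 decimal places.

start: φ=47.738229°, λ=-129.100440°, h=2860.684 m
→ ECEF (a=6378388.000, f=1/297.0): X=-2711571.7375, Y=-3336535.9228, Z=4699556.1784
→ Helmert 7p (PV): X=-2711912.9329, Y=-3336579.6892, Z=4699620.4580
→ Helmert 7p (PV): X=-2711661.6443, Y=-3336887.7180, Z=4699294.3756

X=-2711661.6443 m, Y=-3336887.7180 m, Z=4699294.3756 m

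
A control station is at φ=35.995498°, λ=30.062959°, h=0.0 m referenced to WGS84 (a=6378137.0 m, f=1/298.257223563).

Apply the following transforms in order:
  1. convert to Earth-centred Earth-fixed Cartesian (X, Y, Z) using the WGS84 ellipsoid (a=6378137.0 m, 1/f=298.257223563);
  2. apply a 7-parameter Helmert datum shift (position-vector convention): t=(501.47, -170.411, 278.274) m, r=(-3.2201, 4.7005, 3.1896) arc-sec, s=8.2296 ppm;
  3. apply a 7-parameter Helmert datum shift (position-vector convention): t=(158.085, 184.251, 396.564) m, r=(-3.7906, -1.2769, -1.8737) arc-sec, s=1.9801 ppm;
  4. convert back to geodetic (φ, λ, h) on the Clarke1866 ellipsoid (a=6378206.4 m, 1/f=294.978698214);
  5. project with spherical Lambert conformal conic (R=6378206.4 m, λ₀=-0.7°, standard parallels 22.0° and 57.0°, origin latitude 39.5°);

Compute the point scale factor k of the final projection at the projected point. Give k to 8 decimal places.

start: φ=35.995498°, λ=30.062959°, h=0.000 m
→ ECEF (a=6378137.000, f=1/298.257223563): X=4471299.2767, Y=2588061.0034, Z=3727787.5302
→ Helmert 7p (PV): X=4471882.4746, Y=2588039.2309, Z=3727954.1828
→ Helmert 7p (PV): X=4472049.8458, Y=2588256.4940, Z=3728338.2507
→ geod (Bowring, a=6378206.400): φ=35.99759083°, λ=30.06066579°, h=941.0753 m
→ into lcc (λ₀=-0.7°): φ=35.99759083°, λ−λ₀=30.76066579°
scale k = 0.95597988

0.95597988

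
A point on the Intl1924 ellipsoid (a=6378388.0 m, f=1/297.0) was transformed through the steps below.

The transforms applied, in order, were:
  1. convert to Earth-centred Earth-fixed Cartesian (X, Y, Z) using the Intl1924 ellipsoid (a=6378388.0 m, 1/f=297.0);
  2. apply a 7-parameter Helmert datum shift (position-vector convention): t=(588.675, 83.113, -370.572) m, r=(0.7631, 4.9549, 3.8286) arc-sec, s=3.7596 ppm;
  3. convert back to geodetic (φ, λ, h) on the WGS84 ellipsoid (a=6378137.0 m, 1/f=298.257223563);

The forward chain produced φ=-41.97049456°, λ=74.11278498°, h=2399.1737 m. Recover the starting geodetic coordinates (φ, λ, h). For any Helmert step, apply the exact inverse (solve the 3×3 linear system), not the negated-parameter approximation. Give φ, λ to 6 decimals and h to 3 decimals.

start: φ=-41.970495°, λ=74.112785°, h=2399.174 m
→ ECEF (a=6378137.000, f=1/298.257223563): X=1300553.7976, Y=4569499.2511, Z=-4244772.2370
→ Helmert⁻¹: X=1300147.0082, Y=4569359.1237, Z=-4244371.3805
→ geod (Bowring, a=6378388.000): φ=-41.97011100°, λ=74.11704100°, h=1737.9020 m

φ=-41.970111°, λ=74.117041°, h=1737.902 m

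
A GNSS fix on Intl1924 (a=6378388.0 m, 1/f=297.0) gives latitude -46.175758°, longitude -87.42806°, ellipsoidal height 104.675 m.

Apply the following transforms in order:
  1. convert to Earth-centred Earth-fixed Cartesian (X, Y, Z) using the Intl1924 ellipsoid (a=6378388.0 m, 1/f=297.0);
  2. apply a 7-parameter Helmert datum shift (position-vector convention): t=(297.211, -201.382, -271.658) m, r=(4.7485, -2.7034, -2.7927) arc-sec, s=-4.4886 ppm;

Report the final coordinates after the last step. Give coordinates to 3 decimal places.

start: φ=-46.175758°, λ=-87.428060°, h=104.675 m
→ ECEF (a=6378388.000, f=1/297.0): X=198545.0420, Y=-4420068.5706, Z=-4578955.9638
→ Helmert 7p (PV): X=198841.5307, Y=-4420147.3874, Z=-4579306.2221

X=198841.531 m, Y=-4420147.387 m, Z=-4579306.222 m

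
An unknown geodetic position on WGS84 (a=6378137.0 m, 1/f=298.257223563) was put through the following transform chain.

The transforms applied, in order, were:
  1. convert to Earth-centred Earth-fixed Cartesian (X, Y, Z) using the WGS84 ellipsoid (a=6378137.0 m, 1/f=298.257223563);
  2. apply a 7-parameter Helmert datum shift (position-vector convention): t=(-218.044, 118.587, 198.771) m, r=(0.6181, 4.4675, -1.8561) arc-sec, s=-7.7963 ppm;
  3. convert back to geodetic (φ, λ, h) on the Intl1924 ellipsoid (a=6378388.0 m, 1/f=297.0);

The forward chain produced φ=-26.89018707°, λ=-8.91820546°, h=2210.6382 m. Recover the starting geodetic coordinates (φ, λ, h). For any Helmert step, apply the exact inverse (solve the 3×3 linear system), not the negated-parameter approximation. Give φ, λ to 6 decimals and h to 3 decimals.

φ=-26.888910°, λ=-8.918517°, h=2790.747 m

start: φ=-26.890187°, λ=-8.918205°, h=2210.638 m
→ ECEF (a=6378388.000, f=1/297.0): X=5625767.8773, Y=-882803.2268, Z=-2868408.2229
→ Helmert⁻¹: X=5626099.8574, Y=-882886.6660, Z=-2868504.8569
→ geod (Bowring, a=6378137.000): φ=-26.88891000°, λ=-8.91851700°, h=2790.7470 m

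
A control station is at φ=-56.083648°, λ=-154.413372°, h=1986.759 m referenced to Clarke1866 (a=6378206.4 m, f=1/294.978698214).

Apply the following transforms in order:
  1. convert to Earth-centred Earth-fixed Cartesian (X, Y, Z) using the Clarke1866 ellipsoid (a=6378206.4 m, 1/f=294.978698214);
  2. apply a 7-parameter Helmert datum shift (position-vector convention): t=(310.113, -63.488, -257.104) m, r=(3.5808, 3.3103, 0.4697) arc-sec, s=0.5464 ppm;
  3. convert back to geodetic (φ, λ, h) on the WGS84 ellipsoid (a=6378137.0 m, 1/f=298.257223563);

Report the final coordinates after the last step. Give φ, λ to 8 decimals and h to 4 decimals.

φ=-56.08443614°, λ=-154.41208338°, h=1968.4192 m

start: φ=-56.083648°, λ=-154.413372°, h=1986.759 m
→ ECEF (a=6378206.400, f=1/294.978698214): X=-3218419.6369, Y=-1541084.8641, Z=-5271092.0815
→ Helmert 7p (PV): X=-3218192.3678, Y=-1541065.0157, Z=-5271327.1674
→ geod (Bowring, a=6378137.000): φ=-56.08443614°, λ=-154.41208338°, h=1968.4192 m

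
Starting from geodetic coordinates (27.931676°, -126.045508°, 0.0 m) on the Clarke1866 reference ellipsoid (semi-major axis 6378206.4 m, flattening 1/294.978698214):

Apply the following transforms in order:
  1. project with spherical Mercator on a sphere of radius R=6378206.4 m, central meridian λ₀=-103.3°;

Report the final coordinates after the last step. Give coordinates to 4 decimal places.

E=-2532045.9191 m, N=3240397.6822 m

start: φ=27.931676°, λ=-126.045508°, h=0.000 m
→ merc (R=6378206.4, λ₀=-103.3°): E=-2532045.9191, N=3240397.6822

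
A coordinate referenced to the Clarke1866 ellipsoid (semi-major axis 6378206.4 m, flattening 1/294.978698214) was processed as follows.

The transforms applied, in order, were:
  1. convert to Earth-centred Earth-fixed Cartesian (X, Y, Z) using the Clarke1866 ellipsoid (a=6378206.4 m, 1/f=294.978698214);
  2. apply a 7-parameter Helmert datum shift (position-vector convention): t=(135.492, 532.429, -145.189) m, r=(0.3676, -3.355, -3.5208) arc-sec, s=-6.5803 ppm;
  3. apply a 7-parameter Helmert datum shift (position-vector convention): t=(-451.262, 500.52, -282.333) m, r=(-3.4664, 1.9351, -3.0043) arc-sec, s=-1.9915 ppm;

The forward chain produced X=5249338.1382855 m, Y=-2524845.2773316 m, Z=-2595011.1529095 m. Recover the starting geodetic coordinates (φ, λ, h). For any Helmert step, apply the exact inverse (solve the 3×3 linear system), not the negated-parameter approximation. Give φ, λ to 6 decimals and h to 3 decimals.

φ=-24.152260°, λ=-25.692516°, h=2808.218 m

start: X=5249338.1383, Y=-2524845.2773, Z=-2595011.1529 m
→ Helmert⁻¹: X=5249860.9787, Y=-2525230.7551, Z=-2594727.1730
→ Helmert⁻¹: X=5249760.9398, Y=-2525694.8188, Z=-2594679.9460
→ geod (Bowring, a=6378206.400): φ=-24.15226000°, λ=-25.69251600°, h=2808.2180 m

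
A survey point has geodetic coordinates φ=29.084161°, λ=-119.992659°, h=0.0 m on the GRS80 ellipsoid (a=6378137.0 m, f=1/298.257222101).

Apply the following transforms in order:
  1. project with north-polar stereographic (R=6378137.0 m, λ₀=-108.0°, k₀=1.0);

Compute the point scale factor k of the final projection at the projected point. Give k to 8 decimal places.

start: φ=29.084161°, λ=-119.992659°, h=0.000 m
→ into stereo (λ₀=-108.0°): φ=29.08416100°, λ−λ₀=-11.99265900°
scale k = 1.34581006

1.34581006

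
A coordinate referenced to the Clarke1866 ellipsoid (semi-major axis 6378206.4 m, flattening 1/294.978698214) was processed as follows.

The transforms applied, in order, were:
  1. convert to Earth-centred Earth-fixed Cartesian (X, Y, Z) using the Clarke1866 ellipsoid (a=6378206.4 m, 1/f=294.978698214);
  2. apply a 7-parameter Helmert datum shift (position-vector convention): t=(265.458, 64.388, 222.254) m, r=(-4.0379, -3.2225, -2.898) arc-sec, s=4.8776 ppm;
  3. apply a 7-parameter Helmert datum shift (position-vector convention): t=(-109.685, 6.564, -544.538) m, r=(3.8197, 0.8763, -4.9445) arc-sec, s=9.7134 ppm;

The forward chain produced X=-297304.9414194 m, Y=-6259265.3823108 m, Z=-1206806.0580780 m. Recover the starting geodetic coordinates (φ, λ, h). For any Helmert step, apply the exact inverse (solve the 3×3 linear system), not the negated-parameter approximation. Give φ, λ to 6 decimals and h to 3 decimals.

start: X=-297304.9414, Y=-6259265.3823, Z=-1206806.0581 m
→ Helmert⁻¹: X=-297037.2014, Y=-6259240.6043, Z=-1206135.1539
→ Helmert⁻¹: X=-297232.1162, Y=-6259255.0199, Z=-1206469.4131
→ geod (Bowring, a=6378206.400): φ=-10.97038600°, λ=-92.71875200°, h=3964.2310 m

φ=-10.970386°, λ=-92.718752°, h=3964.231 m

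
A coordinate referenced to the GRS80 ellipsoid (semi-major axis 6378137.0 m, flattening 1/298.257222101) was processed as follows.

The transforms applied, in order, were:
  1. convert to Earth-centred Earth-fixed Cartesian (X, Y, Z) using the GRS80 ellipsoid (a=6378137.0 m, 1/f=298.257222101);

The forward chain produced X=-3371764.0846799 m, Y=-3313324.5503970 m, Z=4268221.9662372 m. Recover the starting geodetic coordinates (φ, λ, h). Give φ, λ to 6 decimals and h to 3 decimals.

φ=42.270260°, λ=-135.500854°, h=530.522 m

start: X=-3371764.0847, Y=-3313324.5504, Z=4268221.9662 m
→ geod (Bowring, a=6378137.000): φ=42.27026000°, λ=-135.50085400°, h=530.5220 m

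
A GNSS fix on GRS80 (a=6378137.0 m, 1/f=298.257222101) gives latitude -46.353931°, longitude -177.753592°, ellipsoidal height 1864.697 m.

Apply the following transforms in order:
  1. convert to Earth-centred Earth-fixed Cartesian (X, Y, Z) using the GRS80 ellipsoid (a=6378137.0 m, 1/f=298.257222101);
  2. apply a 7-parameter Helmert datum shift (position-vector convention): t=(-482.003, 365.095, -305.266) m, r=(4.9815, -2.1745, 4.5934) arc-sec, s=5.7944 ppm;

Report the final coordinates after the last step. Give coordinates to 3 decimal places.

start: φ=-46.353931°, λ=-177.753592°, h=1864.697 m
→ ECEF (a=6378137.000, f=1/298.257222101): X=-4407833.2153, Y=-172907.4759, Z=-4593837.9247
→ Helmert 7p (PV): X=-4408288.4787, Y=-172530.5969, Z=-4594220.4540

X=-4408288.479 m, Y=-172530.597 m, Z=-4594220.454 m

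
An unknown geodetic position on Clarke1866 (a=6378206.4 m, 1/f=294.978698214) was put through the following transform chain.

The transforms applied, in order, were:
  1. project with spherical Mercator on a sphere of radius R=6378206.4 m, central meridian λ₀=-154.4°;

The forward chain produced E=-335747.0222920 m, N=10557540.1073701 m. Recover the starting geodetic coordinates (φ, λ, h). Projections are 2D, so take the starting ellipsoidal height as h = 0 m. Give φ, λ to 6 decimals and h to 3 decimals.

φ=68.368637°, λ=-157.416034°, h=0.000 m

start: E=-335747.0223, N=10557540.1074 m
→ merc⁻¹: φ=68.36863700°, λ=-157.41603400°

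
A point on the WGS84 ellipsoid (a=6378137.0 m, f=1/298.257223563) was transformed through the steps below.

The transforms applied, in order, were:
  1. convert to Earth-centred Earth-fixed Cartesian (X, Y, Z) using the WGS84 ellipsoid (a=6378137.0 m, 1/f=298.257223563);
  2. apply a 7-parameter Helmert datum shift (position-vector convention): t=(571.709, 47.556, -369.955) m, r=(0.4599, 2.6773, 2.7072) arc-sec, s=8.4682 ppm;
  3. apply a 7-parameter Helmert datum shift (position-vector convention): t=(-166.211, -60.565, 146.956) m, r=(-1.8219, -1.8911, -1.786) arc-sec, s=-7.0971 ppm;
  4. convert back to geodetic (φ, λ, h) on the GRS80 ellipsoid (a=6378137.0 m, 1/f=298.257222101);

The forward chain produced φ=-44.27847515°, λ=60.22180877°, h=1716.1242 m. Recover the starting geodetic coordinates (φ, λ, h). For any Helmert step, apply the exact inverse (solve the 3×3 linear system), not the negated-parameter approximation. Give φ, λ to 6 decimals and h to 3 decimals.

φ=-44.277796°, λ=60.226040°, h=1415.461 m

start: φ=-44.278475°, λ=60.221809°, h=1716.124 m
→ ECEF (a=6378137.000, f=1/298.257222101): X=2272222.2375, Y=3971027.8184, Z=-4431495.7506
→ Helmert⁻¹: X=2272329.5596, Y=3971175.3864, Z=-4431659.9154
→ Helmert⁻¹: X=2271848.2497, Y=3971054.5046, Z=-4431231.8014
→ geod (Bowring, a=6378137.000): φ=-44.27779600°, λ=60.22604000°, h=1415.4610 m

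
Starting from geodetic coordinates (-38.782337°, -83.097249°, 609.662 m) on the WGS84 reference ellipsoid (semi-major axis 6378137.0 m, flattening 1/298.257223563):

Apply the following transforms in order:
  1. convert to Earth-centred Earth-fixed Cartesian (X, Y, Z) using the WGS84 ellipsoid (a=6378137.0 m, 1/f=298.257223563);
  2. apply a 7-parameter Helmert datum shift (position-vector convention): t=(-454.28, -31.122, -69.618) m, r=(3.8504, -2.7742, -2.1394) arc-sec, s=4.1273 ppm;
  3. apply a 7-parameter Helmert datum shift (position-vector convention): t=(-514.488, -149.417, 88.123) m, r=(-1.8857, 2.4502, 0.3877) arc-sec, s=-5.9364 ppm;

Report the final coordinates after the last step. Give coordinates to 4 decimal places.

start: φ=-38.782337°, λ=-83.097249°, h=609.662 m
→ ECEF (a=6378137.000, f=1/298.257223563): X=598395.4621, Y=-4942883.7455, Z=-3973891.4788
→ Helmert 7p (PV): X=597945.8314, Y=-4942867.2929, Z=-3974061.7205
→ Helmert 7p (PV): X=597389.8772, Y=-4943022.5744, Z=-3973911.9207

X=597389.8772 m, Y=-4943022.5744 m, Z=-3973911.9207 m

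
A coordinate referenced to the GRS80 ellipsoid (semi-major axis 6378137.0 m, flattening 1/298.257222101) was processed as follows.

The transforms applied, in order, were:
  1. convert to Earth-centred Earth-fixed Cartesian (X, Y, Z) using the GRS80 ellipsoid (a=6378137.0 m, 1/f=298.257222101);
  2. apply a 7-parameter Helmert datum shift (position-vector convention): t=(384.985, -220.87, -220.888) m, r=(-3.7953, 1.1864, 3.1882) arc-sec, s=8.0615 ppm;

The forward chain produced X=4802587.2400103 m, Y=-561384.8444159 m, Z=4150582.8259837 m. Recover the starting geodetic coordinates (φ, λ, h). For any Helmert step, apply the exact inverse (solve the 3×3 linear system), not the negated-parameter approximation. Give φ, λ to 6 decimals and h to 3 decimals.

start: X=4802587.2400, Y=-561384.8444, Z=4150582.8260 m
→ Helmert⁻¹: X=4802130.9917, Y=-561310.0514, Z=4150787.5454
→ geod (Bowring, a=6378137.000): φ=40.83691600°, λ=-6.66691900°, h=3134.4990 m

φ=40.836916°, λ=-6.666919°, h=3134.499 m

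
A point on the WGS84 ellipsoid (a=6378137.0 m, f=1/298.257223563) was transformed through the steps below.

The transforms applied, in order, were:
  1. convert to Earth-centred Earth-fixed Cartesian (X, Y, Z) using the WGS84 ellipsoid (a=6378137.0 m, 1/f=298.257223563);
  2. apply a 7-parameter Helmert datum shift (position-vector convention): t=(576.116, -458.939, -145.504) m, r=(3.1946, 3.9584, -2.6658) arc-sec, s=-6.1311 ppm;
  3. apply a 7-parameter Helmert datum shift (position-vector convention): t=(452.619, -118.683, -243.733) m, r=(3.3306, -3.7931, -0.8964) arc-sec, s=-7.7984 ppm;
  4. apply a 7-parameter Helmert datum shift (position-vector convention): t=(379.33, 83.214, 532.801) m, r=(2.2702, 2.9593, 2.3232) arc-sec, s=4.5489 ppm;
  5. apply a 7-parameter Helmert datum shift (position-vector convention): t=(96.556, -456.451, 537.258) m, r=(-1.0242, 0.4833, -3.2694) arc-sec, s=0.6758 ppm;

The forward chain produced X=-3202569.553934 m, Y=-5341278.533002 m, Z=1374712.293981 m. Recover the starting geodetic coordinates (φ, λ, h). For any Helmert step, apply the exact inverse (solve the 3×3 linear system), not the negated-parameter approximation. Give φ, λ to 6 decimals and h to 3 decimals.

start: X=-3202569.5539, Y=-5341278.5330, Z=1374712.2940 m
→ Helmert⁻¹: X=-3202582.5098, Y=-5340876.0584, Z=1374140.0834
→ Helmert⁻¹: X=-3203027.1327, Y=-5340883.7824, Z=1373613.8630
→ Helmert⁻¹: X=-3203456.2561, Y=-5340798.4845, Z=1374013.4588
→ Helmert⁻¹: X=-3204009.3682, Y=-5340392.4138, Z=1374188.6114
→ geod (Bowring, a=6378137.000): φ=12.52437300°, λ=-120.96197300°, h=466.8750 m

φ=12.524373°, λ=-120.961973°, h=466.875 m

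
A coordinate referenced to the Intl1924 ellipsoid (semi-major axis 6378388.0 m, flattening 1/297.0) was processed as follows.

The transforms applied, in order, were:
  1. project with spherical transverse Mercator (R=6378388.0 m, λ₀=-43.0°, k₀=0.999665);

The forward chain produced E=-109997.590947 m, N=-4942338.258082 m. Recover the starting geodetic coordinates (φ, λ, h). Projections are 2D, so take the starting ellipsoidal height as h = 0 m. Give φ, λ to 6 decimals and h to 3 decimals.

φ=-44.402560°, λ=-44.383480°, h=0.000 m

start: E=-109997.5909, N=-4942338.2581 m
→ tm⁻¹: φ=-44.40256000°, λ=-44.38348000°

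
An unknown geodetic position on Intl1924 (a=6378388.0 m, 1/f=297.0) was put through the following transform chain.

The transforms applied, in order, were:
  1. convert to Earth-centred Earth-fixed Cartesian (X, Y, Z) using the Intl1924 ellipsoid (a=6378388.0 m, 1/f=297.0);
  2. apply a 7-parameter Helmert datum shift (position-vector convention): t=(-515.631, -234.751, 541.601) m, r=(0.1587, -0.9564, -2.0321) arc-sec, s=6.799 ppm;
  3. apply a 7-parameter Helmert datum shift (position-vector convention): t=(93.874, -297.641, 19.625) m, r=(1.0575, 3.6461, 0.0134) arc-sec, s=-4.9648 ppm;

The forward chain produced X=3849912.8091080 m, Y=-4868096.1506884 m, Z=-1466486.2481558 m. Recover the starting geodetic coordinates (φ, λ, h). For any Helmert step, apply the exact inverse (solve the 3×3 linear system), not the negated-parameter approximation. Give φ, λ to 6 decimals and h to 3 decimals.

φ=-13.385512°, λ=-51.654690°, h=83.372 m

start: X=3849912.8091, Y=-4868096.1507, Z=-1466486.2482 m
→ Helmert⁻¹: X=3849863.6541, Y=-4867830.4458, Z=-1466420.1440
→ Helmert⁻¹: X=3850394.2590, Y=-4867525.7952, Z=-1466965.8794
→ geod (Bowring, a=6378388.000): φ=-13.38551200°, λ=-51.65469000°, h=83.3720 m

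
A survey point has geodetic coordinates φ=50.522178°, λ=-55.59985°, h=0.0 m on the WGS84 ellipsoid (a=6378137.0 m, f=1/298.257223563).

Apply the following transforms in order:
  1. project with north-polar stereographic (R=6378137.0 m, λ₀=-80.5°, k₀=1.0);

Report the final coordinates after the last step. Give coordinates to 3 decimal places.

E=1927169.025 m, N=-4151701.803 m

start: φ=50.522178°, λ=-55.599850°, h=0.000 m
→ stereo (R=6378137.0, λ₀=-80.5°): E=1927169.0251, N=-4151701.8034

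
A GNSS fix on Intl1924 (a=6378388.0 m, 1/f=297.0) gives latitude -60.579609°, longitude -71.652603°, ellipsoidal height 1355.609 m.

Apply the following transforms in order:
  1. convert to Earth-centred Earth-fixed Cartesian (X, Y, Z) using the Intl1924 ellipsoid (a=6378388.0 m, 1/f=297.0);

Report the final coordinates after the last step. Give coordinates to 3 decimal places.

start: φ=-60.579609°, λ=-71.652603°, h=1355.609 m
→ ECEF (a=6378388.000, f=1/297.0): X=988981.0162, Y=-2982124.9556, Z=-5533783.5198

X=988981.016 m, Y=-2982124.956 m, Z=-5533783.520 m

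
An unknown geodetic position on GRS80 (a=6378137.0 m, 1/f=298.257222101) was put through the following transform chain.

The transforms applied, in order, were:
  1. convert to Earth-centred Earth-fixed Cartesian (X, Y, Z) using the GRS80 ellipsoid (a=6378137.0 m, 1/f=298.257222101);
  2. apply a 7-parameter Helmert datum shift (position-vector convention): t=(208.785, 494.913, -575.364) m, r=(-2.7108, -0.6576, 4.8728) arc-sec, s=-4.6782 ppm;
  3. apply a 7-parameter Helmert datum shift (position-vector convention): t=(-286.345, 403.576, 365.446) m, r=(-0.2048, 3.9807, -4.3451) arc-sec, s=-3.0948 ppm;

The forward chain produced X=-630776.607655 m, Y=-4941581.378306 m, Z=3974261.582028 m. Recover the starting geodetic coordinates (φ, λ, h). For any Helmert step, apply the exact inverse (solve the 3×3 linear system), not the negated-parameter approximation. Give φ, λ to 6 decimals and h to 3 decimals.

start: X=-630776.6077, Y=-4941581.3783, Z=3974261.5820 m
→ Helmert⁻¹: X=-630464.7992, Y=-4942017.4756, Z=3973891.3602
→ Helmert⁻¹: X=-630780.6270, Y=-4942572.8424, Z=3974422.3718
→ geod (Bowring, a=6378137.000): φ=38.76526900°, λ=-97.27288200°, h=3817.0070 m

φ=38.765269°, λ=-97.272882°, h=3817.007 m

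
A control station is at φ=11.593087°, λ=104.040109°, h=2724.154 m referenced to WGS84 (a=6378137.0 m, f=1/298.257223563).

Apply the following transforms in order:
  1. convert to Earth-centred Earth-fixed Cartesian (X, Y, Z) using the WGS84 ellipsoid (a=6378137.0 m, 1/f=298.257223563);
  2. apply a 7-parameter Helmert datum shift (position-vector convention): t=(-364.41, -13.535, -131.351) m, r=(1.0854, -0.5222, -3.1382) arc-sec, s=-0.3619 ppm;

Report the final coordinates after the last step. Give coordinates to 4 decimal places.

start: φ=11.593087°, λ=104.040109°, h=2724.154 m
→ ECEF (a=6378137.000, f=1/298.257223563): X=-1516628.6759, Y=6064775.7112, Z=1273887.7544
→ Helmert 7p (PV): X=-1516903.4901, Y=6064776.3526, Z=1273784.0166

X=-1516903.4901 m, Y=6064776.3526 m, Z=1273784.0166 m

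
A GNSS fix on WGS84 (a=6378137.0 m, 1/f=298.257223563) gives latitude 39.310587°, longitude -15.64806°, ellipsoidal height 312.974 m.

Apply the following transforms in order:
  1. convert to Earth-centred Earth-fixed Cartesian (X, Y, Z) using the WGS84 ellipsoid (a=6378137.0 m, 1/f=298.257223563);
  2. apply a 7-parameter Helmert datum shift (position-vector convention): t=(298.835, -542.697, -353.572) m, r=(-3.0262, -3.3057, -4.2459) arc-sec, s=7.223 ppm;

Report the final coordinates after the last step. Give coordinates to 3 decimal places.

start: φ=39.310587°, λ=-15.648060°, h=312.974 m
→ ECEF (a=6378137.000, f=1/298.257223563): X=4758637.9099, Y=-1332939.3214, Z=4019253.0351
→ Helmert 7p (PV): X=4758879.2633, Y=-1333530.6335, Z=4019024.3153

X=4758879.263 m, Y=-1333530.633 m, Z=4019024.315 m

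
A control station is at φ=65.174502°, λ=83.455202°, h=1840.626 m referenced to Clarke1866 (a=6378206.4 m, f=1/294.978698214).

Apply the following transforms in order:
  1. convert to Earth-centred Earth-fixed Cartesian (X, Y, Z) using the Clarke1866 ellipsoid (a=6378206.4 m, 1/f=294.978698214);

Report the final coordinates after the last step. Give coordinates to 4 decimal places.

X=306172.9072 m, Y=2668692.0732 m, Z=5767384.8695 m

start: φ=65.174502°, λ=83.455202°, h=1840.626 m
→ ECEF (a=6378206.400, f=1/294.978698214): X=306172.9072, Y=2668692.0732, Z=5767384.8695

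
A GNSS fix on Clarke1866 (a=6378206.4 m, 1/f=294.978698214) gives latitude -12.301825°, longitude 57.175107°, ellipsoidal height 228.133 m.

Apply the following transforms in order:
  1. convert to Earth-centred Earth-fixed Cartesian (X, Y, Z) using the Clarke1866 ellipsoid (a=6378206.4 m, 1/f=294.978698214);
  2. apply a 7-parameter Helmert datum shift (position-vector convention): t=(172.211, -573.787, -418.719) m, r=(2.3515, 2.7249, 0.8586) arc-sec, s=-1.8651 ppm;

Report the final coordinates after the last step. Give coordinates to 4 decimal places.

start: φ=-12.301825°, λ=57.175107°, h=228.133 m
→ ECEF (a=6378206.400, f=1/294.978698214): X=3378708.2995, Y=5237730.0446, Z=-1350008.0194
→ Helmert 7p (PV): X=3378834.5718, Y=5237175.9436, Z=-1350409.1434

X=3378834.5718 m, Y=5237175.9436 m, Z=-1350409.1434 m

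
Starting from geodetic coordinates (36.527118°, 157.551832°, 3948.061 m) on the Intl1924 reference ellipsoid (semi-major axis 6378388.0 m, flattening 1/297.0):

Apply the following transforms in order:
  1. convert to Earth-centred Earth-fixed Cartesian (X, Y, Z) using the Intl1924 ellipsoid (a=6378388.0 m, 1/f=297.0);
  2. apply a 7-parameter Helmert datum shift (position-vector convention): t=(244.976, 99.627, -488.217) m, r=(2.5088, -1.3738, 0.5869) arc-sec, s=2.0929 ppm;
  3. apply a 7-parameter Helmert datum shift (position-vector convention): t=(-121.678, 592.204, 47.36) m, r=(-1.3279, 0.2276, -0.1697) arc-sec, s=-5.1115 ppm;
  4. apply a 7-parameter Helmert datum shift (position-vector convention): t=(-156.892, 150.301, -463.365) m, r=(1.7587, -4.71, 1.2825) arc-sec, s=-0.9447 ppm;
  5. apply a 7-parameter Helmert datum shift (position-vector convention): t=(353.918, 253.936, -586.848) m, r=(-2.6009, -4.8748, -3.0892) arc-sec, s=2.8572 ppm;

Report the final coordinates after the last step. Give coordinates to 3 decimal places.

X=-4745571.571 m, Y=1961830.833 m, Z=3776024.101 m

start: φ=36.527118°, λ=157.551832°, h=3948.061 m
→ ECEF (a=6378388.000, f=1/297.0): X=-4745713.8529, Y=1960711.1761, Z=3777763.0322
→ Helmert 7p (PV): X=-4745509.5496, Y=1960755.4543, Z=3777274.9616
→ Helmert 7p (PV): X=-4745601.1898, Y=1961365.8575, Z=3777295.6275
→ Helmert 7p (PV): X=-4745852.0473, Y=1961452.5919, Z=3776737.0531
→ Helmert 7p (PV): X=-4745571.5711, Y=1961830.8334, Z=3776024.1006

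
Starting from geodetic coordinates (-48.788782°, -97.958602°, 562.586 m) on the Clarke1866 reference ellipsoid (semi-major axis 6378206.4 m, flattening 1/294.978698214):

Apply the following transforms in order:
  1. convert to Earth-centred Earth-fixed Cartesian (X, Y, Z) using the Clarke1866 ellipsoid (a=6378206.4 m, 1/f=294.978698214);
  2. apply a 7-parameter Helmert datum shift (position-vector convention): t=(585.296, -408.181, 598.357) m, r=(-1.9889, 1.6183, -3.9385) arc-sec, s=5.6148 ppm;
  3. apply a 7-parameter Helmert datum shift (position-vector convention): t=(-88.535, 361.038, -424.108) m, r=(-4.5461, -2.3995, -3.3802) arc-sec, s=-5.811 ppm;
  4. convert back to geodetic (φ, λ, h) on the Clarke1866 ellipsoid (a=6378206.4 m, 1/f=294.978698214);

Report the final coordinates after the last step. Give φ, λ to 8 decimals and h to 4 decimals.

φ=-48.78613283°, λ=-97.95332328°, h=415.0412 m

start: φ=-48.788782°, λ=-97.958602°, h=562.586 m
→ ECEF (a=6378206.400, f=1/294.978698214): X=-582994.8517, Y=-4170083.8788, Z=-4775334.7388
→ Helmert 7p (PV): X=-582529.9210, Y=-4170550.3882, Z=-4774718.4102
→ Helmert 7p (PV): X=-582627.8716, Y=-4170260.8036, Z=-4775029.6300
→ geod (Bowring, a=6378206.400): φ=-48.78613283°, λ=-97.95332328°, h=415.0412 m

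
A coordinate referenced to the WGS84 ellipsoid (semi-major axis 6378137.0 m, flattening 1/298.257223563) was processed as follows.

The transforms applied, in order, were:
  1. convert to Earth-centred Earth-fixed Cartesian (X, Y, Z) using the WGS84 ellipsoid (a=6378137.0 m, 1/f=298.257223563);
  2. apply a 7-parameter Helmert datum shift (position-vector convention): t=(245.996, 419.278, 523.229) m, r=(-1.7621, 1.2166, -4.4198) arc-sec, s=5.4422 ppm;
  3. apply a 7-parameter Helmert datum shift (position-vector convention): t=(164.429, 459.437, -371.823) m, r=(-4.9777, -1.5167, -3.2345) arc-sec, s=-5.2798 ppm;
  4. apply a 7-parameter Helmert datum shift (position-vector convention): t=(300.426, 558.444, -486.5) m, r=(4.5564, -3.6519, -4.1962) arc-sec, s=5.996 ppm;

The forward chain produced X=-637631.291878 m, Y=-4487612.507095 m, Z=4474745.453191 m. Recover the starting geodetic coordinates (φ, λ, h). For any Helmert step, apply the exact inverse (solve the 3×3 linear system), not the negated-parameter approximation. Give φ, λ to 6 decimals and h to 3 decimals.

φ=44.815849°, λ=-98.088743°, h=3069.141 m

start: X=-637631.2919, Y=-4487612.5071, Z=4474745.4532 m
→ Helmert⁻¹: X=-637757.3539, Y=-4488058.1546, Z=4475315.5527
→ Helmert⁻¹: X=-637821.8531, Y=-4488659.3000, Z=4475607.3737
→ Helmert⁻¹: X=-637994.5797, Y=-4489106.0481, Z=4475017.6775
→ geod (Bowring, a=6378137.000): φ=44.81584900°, λ=-98.08874300°, h=3069.1410 m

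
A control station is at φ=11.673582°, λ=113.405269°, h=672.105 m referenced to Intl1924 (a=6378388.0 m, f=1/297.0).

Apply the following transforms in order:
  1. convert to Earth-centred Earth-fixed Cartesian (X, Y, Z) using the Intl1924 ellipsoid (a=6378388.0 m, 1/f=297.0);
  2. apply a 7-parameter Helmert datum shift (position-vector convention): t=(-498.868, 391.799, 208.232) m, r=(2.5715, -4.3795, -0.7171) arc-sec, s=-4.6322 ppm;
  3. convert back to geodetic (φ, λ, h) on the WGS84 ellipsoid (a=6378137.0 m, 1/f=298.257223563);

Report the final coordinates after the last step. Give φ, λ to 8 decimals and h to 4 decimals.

φ=11.67425257°, λ=113.40812803°, h=1478.1894 m

start: φ=11.673582°, λ=113.405269°, h=672.105 m
→ ECEF (a=6378388.000, f=1/297.0): X=-2481898.0809, Y=5733881.3204, Z=1282212.3800
→ Helmert 7p (PV): X=-2482392.7423, Y=5734239.2022, Z=1282433.4600
→ geod (Bowring, a=6378137.000): φ=11.67425257°, λ=113.40812803°, h=1478.1894 m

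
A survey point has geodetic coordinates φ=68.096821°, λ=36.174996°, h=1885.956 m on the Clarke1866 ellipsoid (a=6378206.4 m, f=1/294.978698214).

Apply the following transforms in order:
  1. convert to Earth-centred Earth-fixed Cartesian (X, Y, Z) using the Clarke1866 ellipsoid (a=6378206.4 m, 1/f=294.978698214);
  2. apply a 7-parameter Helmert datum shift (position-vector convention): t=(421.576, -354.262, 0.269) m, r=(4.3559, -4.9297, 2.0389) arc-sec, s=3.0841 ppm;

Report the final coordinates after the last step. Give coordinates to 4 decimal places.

start: φ=68.096821°, λ=36.174996°, h=1885.956 m
→ ECEF (a=6378206.400, f=1/294.978698214): X=1926819.0044, Y=1408927.4542, Z=5896692.6377
→ Helmert 7p (PV): X=1927091.6652, Y=1408472.0571, Z=5896786.8974

X=1927091.6652 m, Y=1408472.0571 m, Z=5896786.8974 m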